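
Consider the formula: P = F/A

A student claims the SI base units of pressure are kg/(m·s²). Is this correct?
Units of each symbol in P = F/A:
  F (force): kg·m/s²
  A (area): m²  → in the denominator, contributes 1/m²

Multiplying the contributions: [kg·m/s²] · [1/m²]
Adding exponents of each base unit: kg: 1, m: -1, s: -2
SI base units of pressure: kg/(m·s²)

The claimed units kg/(m·s²) match the derived units, so the claim is correct.

Answer: Yes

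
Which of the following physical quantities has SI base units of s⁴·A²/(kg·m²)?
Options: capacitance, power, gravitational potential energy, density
Checking the SI base units of each option:
  capacitance (C = Q/V): s⁴·A²/(kg·m²)  ✓ matches
  power (P = W/t): kg·m²/s³  ✗
  gravitational potential energy (U = -GMm/r): kg·m²/s²  ✗
  density (ρ = m/V): kg/m³  ✗

Only capacitance has units s⁴·A²/(kg·m²).

Answer: capacitance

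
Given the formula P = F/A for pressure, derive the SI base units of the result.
Units of each symbol in P = F/A:
  F (force): kg·m/s²
  A (area): m²  → in the denominator, contributes 1/m²

Multiplying the contributions: [kg·m/s²] · [1/m²]
Adding exponents of each base unit: kg: 1, m: -1, s: -2
SI base units of pressure: kg/(m·s²)

Answer: kg/(m·s²)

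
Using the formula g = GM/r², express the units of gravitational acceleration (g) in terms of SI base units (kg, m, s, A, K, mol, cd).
Units of each symbol in g = GM/r²:
  G (gravitational constant): m³/(kg·s²)
  M (mass): kg
  r (distance): m  → to the power 2 in the denominator, contributes 1/m²

Multiplying the contributions: [m³/(kg·s²)] · [kg] · [1/m²]
Adding exponents of each base unit: m: 1, s: -2
SI base units of gravitational acceleration: m/s²

Answer: m/s²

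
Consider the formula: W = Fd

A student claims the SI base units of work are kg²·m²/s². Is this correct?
Units of each symbol in W = Fd:
  F (force): kg·m/s²
  d (displacement): m

Multiplying the contributions: [kg·m/s²] · [m]
Adding exponents of each base unit: kg: 1, m: 2, s: -2
SI base units of work: kg·m²/s²

The claimed units kg²·m²/s² (exponents kg: 2, m: 2, s: -2) do not match the derived units kg·m²/s² (exponents kg: 1, m: 2, s: -2), so the claim is incorrect.

Answer: No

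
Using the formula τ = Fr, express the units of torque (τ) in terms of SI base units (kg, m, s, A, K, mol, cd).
Units of each symbol in τ = Fr:
  F (force): kg·m/s²
  r (lever arm): m

Multiplying the contributions: [kg·m/s²] · [m]
Adding exponents of each base unit: kg: 1, m: 2, s: -2
SI base units of torque: kg·m²/s²

Answer: kg·m²/s²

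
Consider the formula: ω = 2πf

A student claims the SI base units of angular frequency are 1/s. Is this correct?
Units of each symbol in ω = 2πf:
  f (frequency): 1/s
  The factor 2π is dimensionless.

Multiplying the contributions: [1/s]
Adding exponents of each base unit: s: -1
SI base units of angular frequency: 1/s

The claimed units 1/s match the derived units, so the claim is correct.

Answer: Yes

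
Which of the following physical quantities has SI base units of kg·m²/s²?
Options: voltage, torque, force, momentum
Checking the SI base units of each option:
  voltage (V = IR): kg·m²/(s³·A)  ✗
  torque (τ = Fr): kg·m²/s²  ✓ matches
  force (F = ma): kg·m/s²  ✗
  momentum (p = mv): kg·m/s  ✗

Only torque has units kg·m²/s².

Answer: torque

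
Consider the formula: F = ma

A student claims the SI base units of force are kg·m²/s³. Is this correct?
Units of each symbol in F = ma:
  m (mass): kg
  a (acceleration): m/s²

Multiplying the contributions: [kg] · [m/s²]
Adding exponents of each base unit: kg: 1, m: 1, s: -2
SI base units of force: kg·m/s²

The claimed units kg·m²/s³ (exponents kg: 1, m: 2, s: -3) do not match the derived units kg·m/s² (exponents kg: 1, m: 1, s: -2), so the claim is incorrect.

Answer: No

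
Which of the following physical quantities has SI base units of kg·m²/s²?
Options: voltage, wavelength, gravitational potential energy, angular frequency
Checking the SI base units of each option:
  voltage (V = IR): kg·m²/(s³·A)  ✗
  wavelength (λ = v/f): m  ✗
  gravitational potential energy (U = -GMm/r): kg·m²/s²  ✓ matches
  angular frequency (ω = 2πf): 1/s  ✗

Only gravitational potential energy has units kg·m²/s².

Answer: gravitational potential energy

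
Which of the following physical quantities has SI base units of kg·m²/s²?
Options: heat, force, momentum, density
Checking the SI base units of each option:
  heat (Q = mcΔT): kg·m²/s²  ✓ matches
  force (F = ma): kg·m/s²  ✗
  momentum (p = mv): kg·m/s  ✗
  density (ρ = m/V): kg/m³  ✗

Only heat has units kg·m²/s².

Answer: heat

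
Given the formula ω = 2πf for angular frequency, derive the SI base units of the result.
Units of each symbol in ω = 2πf:
  f (frequency): 1/s
  The factor 2π is dimensionless.

Multiplying the contributions: [1/s]
Adding exponents of each base unit: s: -1
SI base units of angular frequency: 1/s

Answer: 1/s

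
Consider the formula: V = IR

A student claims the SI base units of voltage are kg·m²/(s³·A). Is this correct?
Units of each symbol in V = IR:
  I (current): A
  R (resistance, in ohms): kg·m²/(s³·A²)

Multiplying the contributions: [A] · [kg·m²/(s³·A²)]
Adding exponents of each base unit: kg: 1, m: 2, s: -3, A: -1
SI base units of voltage: kg·m²/(s³·A)

The claimed units kg·m²/(s³·A) match the derived units, so the claim is correct.

Answer: Yes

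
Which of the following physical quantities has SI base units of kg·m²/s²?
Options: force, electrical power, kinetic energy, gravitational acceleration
Checking the SI base units of each option:
  force (F = ma): kg·m/s²  ✗
  electrical power (P = IV): kg·m²/s³  ✗
  kinetic energy (E = ½mv²): kg·m²/s²  ✓ matches
  gravitational acceleration (g = GM/r²): m/s²  ✗

Only kinetic energy has units kg·m²/s².

Answer: kinetic energy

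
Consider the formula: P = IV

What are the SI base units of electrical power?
Units of each symbol in P = IV:
  I (current): A
  V (voltage, in volts): kg·m²/(s³·A)

Multiplying the contributions: [A] · [kg·m²/(s³·A)]
Adding exponents of each base unit: kg: 1, m: 2, s: -3
SI base units of electrical power: kg·m²/s³

Answer: kg·m²/s³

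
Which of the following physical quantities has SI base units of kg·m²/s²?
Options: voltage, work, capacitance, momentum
Checking the SI base units of each option:
  voltage (V = IR): kg·m²/(s³·A)  ✗
  work (W = Fd): kg·m²/s²  ✓ matches
  capacitance (C = Q/V): s⁴·A²/(kg·m²)  ✗
  momentum (p = mv): kg·m/s  ✗

Only work has units kg·m²/s².

Answer: work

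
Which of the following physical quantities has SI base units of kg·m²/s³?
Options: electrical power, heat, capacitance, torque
Checking the SI base units of each option:
  electrical power (P = IV): kg·m²/s³  ✓ matches
  heat (Q = mcΔT): kg·m²/s²  ✗
  capacitance (C = Q/V): s⁴·A²/(kg·m²)  ✗
  torque (τ = Fr): kg·m²/s²  ✗

Only electrical power has units kg·m²/s³.

Answer: electrical power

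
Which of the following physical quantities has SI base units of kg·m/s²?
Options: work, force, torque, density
Checking the SI base units of each option:
  work (W = Fd): kg·m²/s²  ✗
  force (F = ma): kg·m/s²  ✓ matches
  torque (τ = Fr): kg·m²/s²  ✗
  density (ρ = m/V): kg/m³  ✗

Only force has units kg·m/s².

Answer: force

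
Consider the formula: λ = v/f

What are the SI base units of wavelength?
Units of each symbol in λ = v/f:
  v (wave speed): m/s
  f (frequency): 1/s  → in the denominator, contributes s

Multiplying the contributions: [m/s] · [s]
Adding exponents of each base unit: m: 1
SI base units of wavelength: m

Answer: m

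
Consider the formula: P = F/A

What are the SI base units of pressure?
Units of each symbol in P = F/A:
  F (force): kg·m/s²
  A (area): m²  → in the denominator, contributes 1/m²

Multiplying the contributions: [kg·m/s²] · [1/m²]
Adding exponents of each base unit: kg: 1, m: -1, s: -2
SI base units of pressure: kg/(m·s²)

Answer: kg/(m·s²)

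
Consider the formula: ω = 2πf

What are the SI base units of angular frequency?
Units of each symbol in ω = 2πf:
  f (frequency): 1/s
  The factor 2π is dimensionless.

Multiplying the contributions: [1/s]
Adding exponents of each base unit: s: -1
SI base units of angular frequency: 1/s

Answer: 1/s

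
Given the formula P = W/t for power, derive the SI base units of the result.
Units of each symbol in P = W/t:
  W (work): kg·m²/s²
  t (time): s  → in the denominator, contributes 1/s

Multiplying the contributions: [kg·m²/s²] · [1/s]
Adding exponents of each base unit: kg: 1, m: 2, s: -3
SI base units of power: kg·m²/s³

Answer: kg·m²/s³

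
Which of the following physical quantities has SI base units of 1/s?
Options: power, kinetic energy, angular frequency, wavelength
Checking the SI base units of each option:
  power (P = W/t): kg·m²/s³  ✗
  kinetic energy (E = ½mv²): kg·m²/s²  ✗
  angular frequency (ω = 2πf): 1/s  ✓ matches
  wavelength (λ = v/f): m  ✗

Only angular frequency has units 1/s.

Answer: angular frequency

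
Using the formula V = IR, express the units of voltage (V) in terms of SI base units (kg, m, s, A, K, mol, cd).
Units of each symbol in V = IR:
  I (current): A
  R (resistance, in ohms): kg·m²/(s³·A²)

Multiplying the contributions: [A] · [kg·m²/(s³·A²)]
Adding exponents of each base unit: kg: 1, m: 2, s: -3, A: -1
SI base units of voltage: kg·m²/(s³·A)

Answer: kg·m²/(s³·A)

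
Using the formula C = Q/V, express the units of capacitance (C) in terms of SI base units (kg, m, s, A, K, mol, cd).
Units of each symbol in C = Q/V:
  Q (charge, in coulombs): s·A
  V (voltage, in volts): kg·m²/(s³·A)  → in the denominator, contributes s³·A/(kg·m²)

Multiplying the contributions: [s·A] · [s³·A/(kg·m²)]
Adding exponents of each base unit: kg: -1, m: -2, s: 4, A: 2
SI base units of capacitance: s⁴·A²/(kg·m²)

Answer: s⁴·A²/(kg·m²)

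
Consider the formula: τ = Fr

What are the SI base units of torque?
Units of each symbol in τ = Fr:
  F (force): kg·m/s²
  r (lever arm): m

Multiplying the contributions: [kg·m/s²] · [m]
Adding exponents of each base unit: kg: 1, m: 2, s: -2
SI base units of torque: kg·m²/s²

Answer: kg·m²/s²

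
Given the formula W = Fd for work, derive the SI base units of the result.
Units of each symbol in W = Fd:
  F (force): kg·m/s²
  d (displacement): m

Multiplying the contributions: [kg·m/s²] · [m]
Adding exponents of each base unit: kg: 1, m: 2, s: -2
SI base units of work: kg·m²/s²

Answer: kg·m²/s²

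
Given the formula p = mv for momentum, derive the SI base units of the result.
Units of each symbol in p = mv:
  m (mass): kg
  v (velocity): m/s

Multiplying the contributions: [kg] · [m/s]
Adding exponents of each base unit: kg: 1, m: 1, s: -1
SI base units of momentum: kg·m/s

Answer: kg·m/s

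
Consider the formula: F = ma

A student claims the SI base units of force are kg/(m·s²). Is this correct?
Units of each symbol in F = ma:
  m (mass): kg
  a (acceleration): m/s²

Multiplying the contributions: [kg] · [m/s²]
Adding exponents of each base unit: kg: 1, m: 1, s: -2
SI base units of force: kg·m/s²

The claimed units kg/(m·s²) (exponents kg: 1, m: -1, s: -2) do not match the derived units kg·m/s² (exponents kg: 1, m: 1, s: -2), so the claim is incorrect.

Answer: No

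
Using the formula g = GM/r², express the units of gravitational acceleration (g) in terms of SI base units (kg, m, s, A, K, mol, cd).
Units of each symbol in g = GM/r²:
  G (gravitational constant): m³/(kg·s²)
  M (mass): kg
  r (distance): m  → to the power 2 in the denominator, contributes 1/m²

Multiplying the contributions: [m³/(kg·s²)] · [kg] · [1/m²]
Adding exponents of each base unit: m: 1, s: -2
SI base units of gravitational acceleration: m/s²

Answer: m/s²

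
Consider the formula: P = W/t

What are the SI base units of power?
Units of each symbol in P = W/t:
  W (work): kg·m²/s²
  t (time): s  → in the denominator, contributes 1/s

Multiplying the contributions: [kg·m²/s²] · [1/s]
Adding exponents of each base unit: kg: 1, m: 2, s: -3
SI base units of power: kg·m²/s³

Answer: kg·m²/s³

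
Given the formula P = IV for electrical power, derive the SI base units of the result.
Units of each symbol in P = IV:
  I (current): A
  V (voltage, in volts): kg·m²/(s³·A)

Multiplying the contributions: [A] · [kg·m²/(s³·A)]
Adding exponents of each base unit: kg: 1, m: 2, s: -3
SI base units of electrical power: kg·m²/s³

Answer: kg·m²/s³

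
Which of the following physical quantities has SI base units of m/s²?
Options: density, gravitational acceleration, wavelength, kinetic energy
Checking the SI base units of each option:
  density (ρ = m/V): kg/m³  ✗
  gravitational acceleration (g = GM/r²): m/s²  ✓ matches
  wavelength (λ = v/f): m  ✗
  kinetic energy (E = ½mv²): kg·m²/s²  ✗

Only gravitational acceleration has units m/s².

Answer: gravitational acceleration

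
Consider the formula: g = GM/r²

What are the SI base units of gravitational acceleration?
Units of each symbol in g = GM/r²:
  G (gravitational constant): m³/(kg·s²)
  M (mass): kg
  r (distance): m  → to the power 2 in the denominator, contributes 1/m²

Multiplying the contributions: [m³/(kg·s²)] · [kg] · [1/m²]
Adding exponents of each base unit: m: 1, s: -2
SI base units of gravitational acceleration: m/s²

Answer: m/s²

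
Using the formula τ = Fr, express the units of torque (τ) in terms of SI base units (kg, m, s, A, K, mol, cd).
Units of each symbol in τ = Fr:
  F (force): kg·m/s²
  r (lever arm): m

Multiplying the contributions: [kg·m/s²] · [m]
Adding exponents of each base unit: kg: 1, m: 2, s: -2
SI base units of torque: kg·m²/s²

Answer: kg·m²/s²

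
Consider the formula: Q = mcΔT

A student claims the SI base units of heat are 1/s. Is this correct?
Units of each symbol in Q = mcΔT:
  m (mass): kg
  c (specific heat capacity, in J/(kg·K)): m²/(s²·K)
  ΔT (temperature change): K

Multiplying the contributions: [kg] · [m²/(s²·K)] · [K]
Adding exponents of each base unit: kg: 1, m: 2, s: -2
SI base units of heat: kg·m²/s²

The claimed units 1/s (exponents s: -1) do not match the derived units kg·m²/s² (exponents kg: 1, m: 2, s: -2), so the claim is incorrect.

Answer: No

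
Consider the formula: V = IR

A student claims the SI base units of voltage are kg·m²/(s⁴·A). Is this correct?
Units of each symbol in V = IR:
  I (current): A
  R (resistance, in ohms): kg·m²/(s³·A²)

Multiplying the contributions: [A] · [kg·m²/(s³·A²)]
Adding exponents of each base unit: kg: 1, m: 2, s: -3, A: -1
SI base units of voltage: kg·m²/(s³·A)

The claimed units kg·m²/(s⁴·A) (exponents kg: 1, m: 2, s: -4, A: -1) do not match the derived units kg·m²/(s³·A) (exponents kg: 1, m: 2, s: -3, A: -1), so the claim is incorrect.

Answer: No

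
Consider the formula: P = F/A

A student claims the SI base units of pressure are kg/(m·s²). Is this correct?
Units of each symbol in P = F/A:
  F (force): kg·m/s²
  A (area): m²  → in the denominator, contributes 1/m²

Multiplying the contributions: [kg·m/s²] · [1/m²]
Adding exponents of each base unit: kg: 1, m: -1, s: -2
SI base units of pressure: kg/(m·s²)

The claimed units kg/(m·s²) match the derived units, so the claim is correct.

Answer: Yes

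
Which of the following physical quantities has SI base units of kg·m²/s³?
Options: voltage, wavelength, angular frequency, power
Checking the SI base units of each option:
  voltage (V = IR): kg·m²/(s³·A)  ✗
  wavelength (λ = v/f): m  ✗
  angular frequency (ω = 2πf): 1/s  ✗
  power (P = W/t): kg·m²/s³  ✓ matches

Only power has units kg·m²/s³.

Answer: power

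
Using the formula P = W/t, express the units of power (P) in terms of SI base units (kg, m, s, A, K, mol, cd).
Units of each symbol in P = W/t:
  W (work): kg·m²/s²
  t (time): s  → in the denominator, contributes 1/s

Multiplying the contributions: [kg·m²/s²] · [1/s]
Adding exponents of each base unit: kg: 1, m: 2, s: -3
SI base units of power: kg·m²/s³

Answer: kg·m²/s³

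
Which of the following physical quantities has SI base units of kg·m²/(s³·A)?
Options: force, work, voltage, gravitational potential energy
Checking the SI base units of each option:
  force (F = ma): kg·m/s²  ✗
  work (W = Fd): kg·m²/s²  ✗
  voltage (V = IR): kg·m²/(s³·A)  ✓ matches
  gravitational potential energy (U = -GMm/r): kg·m²/s²  ✗

Only voltage has units kg·m²/(s³·A).

Answer: voltage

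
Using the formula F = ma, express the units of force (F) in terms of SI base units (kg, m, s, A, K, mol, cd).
Units of each symbol in F = ma:
  m (mass): kg
  a (acceleration): m/s²

Multiplying the contributions: [kg] · [m/s²]
Adding exponents of each base unit: kg: 1, m: 1, s: -2
SI base units of force: kg·m/s²

Answer: kg·m/s²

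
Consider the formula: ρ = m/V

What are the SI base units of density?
Units of each symbol in ρ = m/V:
  m (mass): kg
  V (volume): m³  → in the denominator, contributes 1/m³

Multiplying the contributions: [kg] · [1/m³]
Adding exponents of each base unit: kg: 1, m: -3
SI base units of density: kg/m³

Answer: kg/m³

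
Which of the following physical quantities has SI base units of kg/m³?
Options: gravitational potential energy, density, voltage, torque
Checking the SI base units of each option:
  gravitational potential energy (U = -GMm/r): kg·m²/s²  ✗
  density (ρ = m/V): kg/m³  ✓ matches
  voltage (V = IR): kg·m²/(s³·A)  ✗
  torque (τ = Fr): kg·m²/s²  ✗

Only density has units kg/m³.

Answer: density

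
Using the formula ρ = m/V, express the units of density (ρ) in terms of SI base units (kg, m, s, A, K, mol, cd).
Units of each symbol in ρ = m/V:
  m (mass): kg
  V (volume): m³  → in the denominator, contributes 1/m³

Multiplying the contributions: [kg] · [1/m³]
Adding exponents of each base unit: kg: 1, m: -3
SI base units of density: kg/m³

Answer: kg/m³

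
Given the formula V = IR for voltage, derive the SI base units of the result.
Units of each symbol in V = IR:
  I (current): A
  R (resistance, in ohms): kg·m²/(s³·A²)

Multiplying the contributions: [A] · [kg·m²/(s³·A²)]
Adding exponents of each base unit: kg: 1, m: 2, s: -3, A: -1
SI base units of voltage: kg·m²/(s³·A)

Answer: kg·m²/(s³·A)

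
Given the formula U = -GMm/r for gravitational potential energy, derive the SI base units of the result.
Units of each symbol in U = -GMm/r:
  G (gravitational constant): m³/(kg·s²)
  M (mass): kg
  m (mass): kg
  r (distance): m  → in the denominator, contributes 1/m
  The minus sign does not affect the units.

Multiplying the contributions: [m³/(kg·s²)] · [kg] · [kg] · [1/m]
Adding exponents of each base unit: kg: 1, m: 2, s: -2
SI base units of gravitational potential energy: kg·m²/s²

Answer: kg·m²/s²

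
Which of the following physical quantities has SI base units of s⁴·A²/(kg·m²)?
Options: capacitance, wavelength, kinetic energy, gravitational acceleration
Checking the SI base units of each option:
  capacitance (C = Q/V): s⁴·A²/(kg·m²)  ✓ matches
  wavelength (λ = v/f): m  ✗
  kinetic energy (E = ½mv²): kg·m²/s²  ✗
  gravitational acceleration (g = GM/r²): m/s²  ✗

Only capacitance has units s⁴·A²/(kg·m²).

Answer: capacitance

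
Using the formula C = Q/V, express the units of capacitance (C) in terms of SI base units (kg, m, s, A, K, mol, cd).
Units of each symbol in C = Q/V:
  Q (charge, in coulombs): s·A
  V (voltage, in volts): kg·m²/(s³·A)  → in the denominator, contributes s³·A/(kg·m²)

Multiplying the contributions: [s·A] · [s³·A/(kg·m²)]
Adding exponents of each base unit: kg: -1, m: -2, s: 4, A: 2
SI base units of capacitance: s⁴·A²/(kg·m²)

Answer: s⁴·A²/(kg·m²)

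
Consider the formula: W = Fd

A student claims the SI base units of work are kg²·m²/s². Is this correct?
Units of each symbol in W = Fd:
  F (force): kg·m/s²
  d (displacement): m

Multiplying the contributions: [kg·m/s²] · [m]
Adding exponents of each base unit: kg: 1, m: 2, s: -2
SI base units of work: kg·m²/s²

The claimed units kg²·m²/s² (exponents kg: 2, m: 2, s: -2) do not match the derived units kg·m²/s² (exponents kg: 1, m: 2, s: -2), so the claim is incorrect.

Answer: No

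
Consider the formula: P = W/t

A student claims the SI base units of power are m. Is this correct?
Units of each symbol in P = W/t:
  W (work): kg·m²/s²
  t (time): s  → in the denominator, contributes 1/s

Multiplying the contributions: [kg·m²/s²] · [1/s]
Adding exponents of each base unit: kg: 1, m: 2, s: -3
SI base units of power: kg·m²/s³

The claimed units m (exponents m: 1) do not match the derived units kg·m²/s³ (exponents kg: 1, m: 2, s: -3), so the claim is incorrect.

Answer: No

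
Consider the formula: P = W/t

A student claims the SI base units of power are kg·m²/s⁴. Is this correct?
Units of each symbol in P = W/t:
  W (work): kg·m²/s²
  t (time): s  → in the denominator, contributes 1/s

Multiplying the contributions: [kg·m²/s²] · [1/s]
Adding exponents of each base unit: kg: 1, m: 2, s: -3
SI base units of power: kg·m²/s³

The claimed units kg·m²/s⁴ (exponents kg: 1, m: 2, s: -4) do not match the derived units kg·m²/s³ (exponents kg: 1, m: 2, s: -3), so the claim is incorrect.

Answer: No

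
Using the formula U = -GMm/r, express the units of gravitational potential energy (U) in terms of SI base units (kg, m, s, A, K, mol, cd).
Units of each symbol in U = -GMm/r:
  G (gravitational constant): m³/(kg·s²)
  M (mass): kg
  m (mass): kg
  r (distance): m  → in the denominator, contributes 1/m
  The minus sign does not affect the units.

Multiplying the contributions: [m³/(kg·s²)] · [kg] · [kg] · [1/m]
Adding exponents of each base unit: kg: 1, m: 2, s: -2
SI base units of gravitational potential energy: kg·m²/s²

Answer: kg·m²/s²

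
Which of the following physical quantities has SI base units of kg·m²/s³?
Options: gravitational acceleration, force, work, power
Checking the SI base units of each option:
  gravitational acceleration (g = GM/r²): m/s²  ✗
  force (F = ma): kg·m/s²  ✗
  work (W = Fd): kg·m²/s²  ✗
  power (P = W/t): kg·m²/s³  ✓ matches

Only power has units kg·m²/s³.

Answer: power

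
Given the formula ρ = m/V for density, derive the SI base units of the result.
Units of each symbol in ρ = m/V:
  m (mass): kg
  V (volume): m³  → in the denominator, contributes 1/m³

Multiplying the contributions: [kg] · [1/m³]
Adding exponents of each base unit: kg: 1, m: -3
SI base units of density: kg/m³

Answer: kg/m³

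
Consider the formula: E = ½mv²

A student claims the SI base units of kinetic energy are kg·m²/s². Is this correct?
Units of each symbol in E = ½mv²:
  m (mass): kg
  v (speed): m/s  → to the power 2, contributes m²/s²
  The factor ½ is dimensionless.

Multiplying the contributions: [kg] · [m²/s²]
Adding exponents of each base unit: kg: 1, m: 2, s: -2
SI base units of kinetic energy: kg·m²/s²

The claimed units kg·m²/s² match the derived units, so the claim is correct.

Answer: Yes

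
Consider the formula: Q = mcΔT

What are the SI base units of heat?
Units of each symbol in Q = mcΔT:
  m (mass): kg
  c (specific heat capacity, in J/(kg·K)): m²/(s²·K)
  ΔT (temperature change): K

Multiplying the contributions: [kg] · [m²/(s²·K)] · [K]
Adding exponents of each base unit: kg: 1, m: 2, s: -2
SI base units of heat: kg·m²/s²

Answer: kg·m²/s²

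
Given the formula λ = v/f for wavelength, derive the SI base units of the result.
Units of each symbol in λ = v/f:
  v (wave speed): m/s
  f (frequency): 1/s  → in the denominator, contributes s

Multiplying the contributions: [m/s] · [s]
Adding exponents of each base unit: m: 1
SI base units of wavelength: m

Answer: m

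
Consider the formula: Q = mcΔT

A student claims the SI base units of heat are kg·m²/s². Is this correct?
Units of each symbol in Q = mcΔT:
  m (mass): kg
  c (specific heat capacity, in J/(kg·K)): m²/(s²·K)
  ΔT (temperature change): K

Multiplying the contributions: [kg] · [m²/(s²·K)] · [K]
Adding exponents of each base unit: kg: 1, m: 2, s: -2
SI base units of heat: kg·m²/s²

The claimed units kg·m²/s² match the derived units, so the claim is correct.

Answer: Yes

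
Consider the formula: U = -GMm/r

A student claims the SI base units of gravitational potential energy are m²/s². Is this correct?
Units of each symbol in U = -GMm/r:
  G (gravitational constant): m³/(kg·s²)
  M (mass): kg
  m (mass): kg
  r (distance): m  → in the denominator, contributes 1/m
  The minus sign does not affect the units.

Multiplying the contributions: [m³/(kg·s²)] · [kg] · [kg] · [1/m]
Adding exponents of each base unit: kg: 1, m: 2, s: -2
SI base units of gravitational potential energy: kg·m²/s²

The claimed units m²/s² (exponents m: 2, s: -2) do not match the derived units kg·m²/s² (exponents kg: 1, m: 2, s: -2), so the claim is incorrect.

Answer: No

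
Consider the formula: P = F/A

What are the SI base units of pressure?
Units of each symbol in P = F/A:
  F (force): kg·m/s²
  A (area): m²  → in the denominator, contributes 1/m²

Multiplying the contributions: [kg·m/s²] · [1/m²]
Adding exponents of each base unit: kg: 1, m: -1, s: -2
SI base units of pressure: kg/(m·s²)

Answer: kg/(m·s²)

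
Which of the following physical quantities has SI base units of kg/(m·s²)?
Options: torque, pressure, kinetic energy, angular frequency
Checking the SI base units of each option:
  torque (τ = Fr): kg·m²/s²  ✗
  pressure (P = F/A): kg/(m·s²)  ✓ matches
  kinetic energy (E = ½mv²): kg·m²/s²  ✗
  angular frequency (ω = 2πf): 1/s  ✗

Only pressure has units kg/(m·s²).

Answer: pressure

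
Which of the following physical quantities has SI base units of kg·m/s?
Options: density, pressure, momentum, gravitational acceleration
Checking the SI base units of each option:
  density (ρ = m/V): kg/m³  ✗
  pressure (P = F/A): kg/(m·s²)  ✗
  momentum (p = mv): kg·m/s  ✓ matches
  gravitational acceleration (g = GM/r²): m/s²  ✗

Only momentum has units kg·m/s.

Answer: momentum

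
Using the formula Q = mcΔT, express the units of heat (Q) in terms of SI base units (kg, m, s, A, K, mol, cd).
Units of each symbol in Q = mcΔT:
  m (mass): kg
  c (specific heat capacity, in J/(kg·K)): m²/(s²·K)
  ΔT (temperature change): K

Multiplying the contributions: [kg] · [m²/(s²·K)] · [K]
Adding exponents of each base unit: kg: 1, m: 2, s: -2
SI base units of heat: kg·m²/s²

Answer: kg·m²/s²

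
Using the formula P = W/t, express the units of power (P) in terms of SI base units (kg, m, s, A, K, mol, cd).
Units of each symbol in P = W/t:
  W (work): kg·m²/s²
  t (time): s  → in the denominator, contributes 1/s

Multiplying the contributions: [kg·m²/s²] · [1/s]
Adding exponents of each base unit: kg: 1, m: 2, s: -3
SI base units of power: kg·m²/s³

Answer: kg·m²/s³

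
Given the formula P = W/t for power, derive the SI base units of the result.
Units of each symbol in P = W/t:
  W (work): kg·m²/s²
  t (time): s  → in the denominator, contributes 1/s

Multiplying the contributions: [kg·m²/s²] · [1/s]
Adding exponents of each base unit: kg: 1, m: 2, s: -3
SI base units of power: kg·m²/s³

Answer: kg·m²/s³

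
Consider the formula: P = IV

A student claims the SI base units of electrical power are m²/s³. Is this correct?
Units of each symbol in P = IV:
  I (current): A
  V (voltage, in volts): kg·m²/(s³·A)

Multiplying the contributions: [A] · [kg·m²/(s³·A)]
Adding exponents of each base unit: kg: 1, m: 2, s: -3
SI base units of electrical power: kg·m²/s³

The claimed units m²/s³ (exponents m: 2, s: -3) do not match the derived units kg·m²/s³ (exponents kg: 1, m: 2, s: -3), so the claim is incorrect.

Answer: No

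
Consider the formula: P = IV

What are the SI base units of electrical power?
Units of each symbol in P = IV:
  I (current): A
  V (voltage, in volts): kg·m²/(s³·A)

Multiplying the contributions: [A] · [kg·m²/(s³·A)]
Adding exponents of each base unit: kg: 1, m: 2, s: -3
SI base units of electrical power: kg·m²/s³

Answer: kg·m²/s³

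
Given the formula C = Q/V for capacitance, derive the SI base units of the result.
Units of each symbol in C = Q/V:
  Q (charge, in coulombs): s·A
  V (voltage, in volts): kg·m²/(s³·A)  → in the denominator, contributes s³·A/(kg·m²)

Multiplying the contributions: [s·A] · [s³·A/(kg·m²)]
Adding exponents of each base unit: kg: -1, m: -2, s: 4, A: 2
SI base units of capacitance: s⁴·A²/(kg·m²)

Answer: s⁴·A²/(kg·m²)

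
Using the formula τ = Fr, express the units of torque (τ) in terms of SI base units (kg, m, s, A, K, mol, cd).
Units of each symbol in τ = Fr:
  F (force): kg·m/s²
  r (lever arm): m

Multiplying the contributions: [kg·m/s²] · [m]
Adding exponents of each base unit: kg: 1, m: 2, s: -2
SI base units of torque: kg·m²/s²

Answer: kg·m²/s²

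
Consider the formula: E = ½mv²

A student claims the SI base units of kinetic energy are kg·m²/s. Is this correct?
Units of each symbol in E = ½mv²:
  m (mass): kg
  v (speed): m/s  → to the power 2, contributes m²/s²
  The factor ½ is dimensionless.

Multiplying the contributions: [kg] · [m²/s²]
Adding exponents of each base unit: kg: 1, m: 2, s: -2
SI base units of kinetic energy: kg·m²/s²

The claimed units kg·m²/s (exponents kg: 1, m: 2, s: -1) do not match the derived units kg·m²/s² (exponents kg: 1, m: 2, s: -2), so the claim is incorrect.

Answer: No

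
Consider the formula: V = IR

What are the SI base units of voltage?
Units of each symbol in V = IR:
  I (current): A
  R (resistance, in ohms): kg·m²/(s³·A²)

Multiplying the contributions: [A] · [kg·m²/(s³·A²)]
Adding exponents of each base unit: kg: 1, m: 2, s: -3, A: -1
SI base units of voltage: kg·m²/(s³·A)

Answer: kg·m²/(s³·A)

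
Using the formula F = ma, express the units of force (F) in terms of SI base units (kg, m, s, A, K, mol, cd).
Units of each symbol in F = ma:
  m (mass): kg
  a (acceleration): m/s²

Multiplying the contributions: [kg] · [m/s²]
Adding exponents of each base unit: kg: 1, m: 1, s: -2
SI base units of force: kg·m/s²

Answer: kg·m/s²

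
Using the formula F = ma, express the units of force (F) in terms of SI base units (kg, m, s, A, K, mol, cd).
Units of each symbol in F = ma:
  m (mass): kg
  a (acceleration): m/s²

Multiplying the contributions: [kg] · [m/s²]
Adding exponents of each base unit: kg: 1, m: 1, s: -2
SI base units of force: kg·m/s²

Answer: kg·m/s²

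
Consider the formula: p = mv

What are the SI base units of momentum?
Units of each symbol in p = mv:
  m (mass): kg
  v (velocity): m/s

Multiplying the contributions: [kg] · [m/s]
Adding exponents of each base unit: kg: 1, m: 1, s: -1
SI base units of momentum: kg·m/s

Answer: kg·m/s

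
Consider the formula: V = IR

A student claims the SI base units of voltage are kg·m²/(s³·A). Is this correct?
Units of each symbol in V = IR:
  I (current): A
  R (resistance, in ohms): kg·m²/(s³·A²)

Multiplying the contributions: [A] · [kg·m²/(s³·A²)]
Adding exponents of each base unit: kg: 1, m: 2, s: -3, A: -1
SI base units of voltage: kg·m²/(s³·A)

The claimed units kg·m²/(s³·A) match the derived units, so the claim is correct.

Answer: Yes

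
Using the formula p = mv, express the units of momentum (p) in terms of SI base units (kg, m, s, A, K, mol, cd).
Units of each symbol in p = mv:
  m (mass): kg
  v (velocity): m/s

Multiplying the contributions: [kg] · [m/s]
Adding exponents of each base unit: kg: 1, m: 1, s: -1
SI base units of momentum: kg·m/s

Answer: kg·m/s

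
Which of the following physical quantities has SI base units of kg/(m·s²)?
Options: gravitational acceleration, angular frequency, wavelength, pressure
Checking the SI base units of each option:
  gravitational acceleration (g = GM/r²): m/s²  ✗
  angular frequency (ω = 2πf): 1/s  ✗
  wavelength (λ = v/f): m  ✗
  pressure (P = F/A): kg/(m·s²)  ✓ matches

Only pressure has units kg/(m·s²).

Answer: pressure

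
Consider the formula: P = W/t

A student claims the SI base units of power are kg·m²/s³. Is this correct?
Units of each symbol in P = W/t:
  W (work): kg·m²/s²
  t (time): s  → in the denominator, contributes 1/s

Multiplying the contributions: [kg·m²/s²] · [1/s]
Adding exponents of each base unit: kg: 1, m: 2, s: -3
SI base units of power: kg·m²/s³

The claimed units kg·m²/s³ match the derived units, so the claim is correct.

Answer: Yes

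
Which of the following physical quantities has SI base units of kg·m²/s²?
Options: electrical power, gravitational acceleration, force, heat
Checking the SI base units of each option:
  electrical power (P = IV): kg·m²/s³  ✗
  gravitational acceleration (g = GM/r²): m/s²  ✗
  force (F = ma): kg·m/s²  ✗
  heat (Q = mcΔT): kg·m²/s²  ✓ matches

Only heat has units kg·m²/s².

Answer: heat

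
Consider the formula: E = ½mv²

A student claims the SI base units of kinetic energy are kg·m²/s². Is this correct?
Units of each symbol in E = ½mv²:
  m (mass): kg
  v (speed): m/s  → to the power 2, contributes m²/s²
  The factor ½ is dimensionless.

Multiplying the contributions: [kg] · [m²/s²]
Adding exponents of each base unit: kg: 1, m: 2, s: -2
SI base units of kinetic energy: kg·m²/s²

The claimed units kg·m²/s² match the derived units, so the claim is correct.

Answer: Yes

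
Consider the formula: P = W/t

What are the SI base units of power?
Units of each symbol in P = W/t:
  W (work): kg·m²/s²
  t (time): s  → in the denominator, contributes 1/s

Multiplying the contributions: [kg·m²/s²] · [1/s]
Adding exponents of each base unit: kg: 1, m: 2, s: -3
SI base units of power: kg·m²/s³

Answer: kg·m²/s³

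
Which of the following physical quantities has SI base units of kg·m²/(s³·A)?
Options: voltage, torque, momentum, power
Checking the SI base units of each option:
  voltage (V = IR): kg·m²/(s³·A)  ✓ matches
  torque (τ = Fr): kg·m²/s²  ✗
  momentum (p = mv): kg·m/s  ✗
  power (P = W/t): kg·m²/s³  ✗

Only voltage has units kg·m²/(s³·A).

Answer: voltage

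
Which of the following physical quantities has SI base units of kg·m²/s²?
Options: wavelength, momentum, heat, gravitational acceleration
Checking the SI base units of each option:
  wavelength (λ = v/f): m  ✗
  momentum (p = mv): kg·m/s  ✗
  heat (Q = mcΔT): kg·m²/s²  ✓ matches
  gravitational acceleration (g = GM/r²): m/s²  ✗

Only heat has units kg·m²/s².

Answer: heat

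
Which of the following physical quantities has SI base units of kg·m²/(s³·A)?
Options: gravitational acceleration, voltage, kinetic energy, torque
Checking the SI base units of each option:
  gravitational acceleration (g = GM/r²): m/s²  ✗
  voltage (V = IR): kg·m²/(s³·A)  ✓ matches
  kinetic energy (E = ½mv²): kg·m²/s²  ✗
  torque (τ = Fr): kg·m²/s²  ✗

Only voltage has units kg·m²/(s³·A).

Answer: voltage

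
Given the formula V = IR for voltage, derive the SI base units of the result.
Units of each symbol in V = IR:
  I (current): A
  R (resistance, in ohms): kg·m²/(s³·A²)

Multiplying the contributions: [A] · [kg·m²/(s³·A²)]
Adding exponents of each base unit: kg: 1, m: 2, s: -3, A: -1
SI base units of voltage: kg·m²/(s³·A)

Answer: kg·m²/(s³·A)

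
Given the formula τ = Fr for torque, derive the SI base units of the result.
Units of each symbol in τ = Fr:
  F (force): kg·m/s²
  r (lever arm): m

Multiplying the contributions: [kg·m/s²] · [m]
Adding exponents of each base unit: kg: 1, m: 2, s: -2
SI base units of torque: kg·m²/s²

Answer: kg·m²/s²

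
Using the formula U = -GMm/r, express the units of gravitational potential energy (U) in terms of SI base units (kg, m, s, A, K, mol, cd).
Units of each symbol in U = -GMm/r:
  G (gravitational constant): m³/(kg·s²)
  M (mass): kg
  m (mass): kg
  r (distance): m  → in the denominator, contributes 1/m
  The minus sign does not affect the units.

Multiplying the contributions: [m³/(kg·s²)] · [kg] · [kg] · [1/m]
Adding exponents of each base unit: kg: 1, m: 2, s: -2
SI base units of gravitational potential energy: kg·m²/s²

Answer: kg·m²/s²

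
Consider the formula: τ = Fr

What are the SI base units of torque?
Units of each symbol in τ = Fr:
  F (force): kg·m/s²
  r (lever arm): m

Multiplying the contributions: [kg·m/s²] · [m]
Adding exponents of each base unit: kg: 1, m: 2, s: -2
SI base units of torque: kg·m²/s²

Answer: kg·m²/s²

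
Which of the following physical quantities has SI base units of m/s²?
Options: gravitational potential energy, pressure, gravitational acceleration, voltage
Checking the SI base units of each option:
  gravitational potential energy (U = -GMm/r): kg·m²/s²  ✗
  pressure (P = F/A): kg/(m·s²)  ✗
  gravitational acceleration (g = GM/r²): m/s²  ✓ matches
  voltage (V = IR): kg·m²/(s³·A)  ✗

Only gravitational acceleration has units m/s².

Answer: gravitational acceleration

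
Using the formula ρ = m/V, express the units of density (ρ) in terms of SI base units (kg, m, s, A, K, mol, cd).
Units of each symbol in ρ = m/V:
  m (mass): kg
  V (volume): m³  → in the denominator, contributes 1/m³

Multiplying the contributions: [kg] · [1/m³]
Adding exponents of each base unit: kg: 1, m: -3
SI base units of density: kg/m³

Answer: kg/m³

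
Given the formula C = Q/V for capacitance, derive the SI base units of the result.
Units of each symbol in C = Q/V:
  Q (charge, in coulombs): s·A
  V (voltage, in volts): kg·m²/(s³·A)  → in the denominator, contributes s³·A/(kg·m²)

Multiplying the contributions: [s·A] · [s³·A/(kg·m²)]
Adding exponents of each base unit: kg: -1, m: -2, s: 4, A: 2
SI base units of capacitance: s⁴·A²/(kg·m²)

Answer: s⁴·A²/(kg·m²)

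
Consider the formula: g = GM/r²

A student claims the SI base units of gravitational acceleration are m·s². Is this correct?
Units of each symbol in g = GM/r²:
  G (gravitational constant): m³/(kg·s²)
  M (mass): kg
  r (distance): m  → to the power 2 in the denominator, contributes 1/m²

Multiplying the contributions: [m³/(kg·s²)] · [kg] · [1/m²]
Adding exponents of each base unit: m: 1, s: -2
SI base units of gravitational acceleration: m/s²

The claimed units m·s² (exponents m: 1, s: 2) do not match the derived units m/s² (exponents m: 1, s: -2), so the claim is incorrect.

Answer: No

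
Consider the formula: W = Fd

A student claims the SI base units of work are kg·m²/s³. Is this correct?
Units of each symbol in W = Fd:
  F (force): kg·m/s²
  d (displacement): m

Multiplying the contributions: [kg·m/s²] · [m]
Adding exponents of each base unit: kg: 1, m: 2, s: -2
SI base units of work: kg·m²/s²

The claimed units kg·m²/s³ (exponents kg: 1, m: 2, s: -3) do not match the derived units kg·m²/s² (exponents kg: 1, m: 2, s: -2), so the claim is incorrect.

Answer: No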